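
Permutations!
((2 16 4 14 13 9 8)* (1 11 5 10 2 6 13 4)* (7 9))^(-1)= ((1 11 5 10 2 16)(4 14)(6 13 7 9 8))^(-1)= (1 16 2 10 5 11)(4 14)(6 8 9 7 13)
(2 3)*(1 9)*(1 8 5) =(1 9 8 5)(2 3) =[0, 9, 3, 2, 4, 1, 6, 7, 5, 8]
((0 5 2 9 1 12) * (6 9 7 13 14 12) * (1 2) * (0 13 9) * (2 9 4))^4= (2 7 4)(12 13 14)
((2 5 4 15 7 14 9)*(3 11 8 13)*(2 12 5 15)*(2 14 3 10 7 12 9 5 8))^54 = ((2 15 12 8 13 10 7 3 11)(4 14 5))^54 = (15)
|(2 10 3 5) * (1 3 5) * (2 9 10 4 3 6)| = |(1 6 2 4 3)(5 9 10)| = 15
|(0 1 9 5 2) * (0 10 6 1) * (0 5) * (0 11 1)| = 15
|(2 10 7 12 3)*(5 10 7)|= 4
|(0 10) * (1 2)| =|(0 10)(1 2)| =2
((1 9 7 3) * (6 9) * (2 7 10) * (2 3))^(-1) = ((1 6 9 10 3)(2 7))^(-1) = (1 3 10 9 6)(2 7)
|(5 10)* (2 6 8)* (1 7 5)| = |(1 7 5 10)(2 6 8)| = 12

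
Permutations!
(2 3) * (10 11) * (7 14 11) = [0, 1, 3, 2, 4, 5, 6, 14, 8, 9, 7, 10, 12, 13, 11] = (2 3)(7 14 11 10)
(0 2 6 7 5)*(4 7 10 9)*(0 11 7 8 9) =(0 2 6 10)(4 8 9)(5 11 7) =[2, 1, 6, 3, 8, 11, 10, 5, 9, 4, 0, 7]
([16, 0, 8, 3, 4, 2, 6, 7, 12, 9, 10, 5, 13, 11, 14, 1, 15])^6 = [15, 16, 2, 3, 4, 5, 6, 7, 8, 9, 10, 11, 12, 13, 14, 0, 1]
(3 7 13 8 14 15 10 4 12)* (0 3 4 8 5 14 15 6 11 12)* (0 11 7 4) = (0 3 4 11 12)(5 14 6 7 13)(8 15 10) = [3, 1, 2, 4, 11, 14, 7, 13, 15, 9, 8, 12, 0, 5, 6, 10]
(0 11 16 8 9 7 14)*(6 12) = (0 11 16 8 9 7 14)(6 12) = [11, 1, 2, 3, 4, 5, 12, 14, 9, 7, 10, 16, 6, 13, 0, 15, 8]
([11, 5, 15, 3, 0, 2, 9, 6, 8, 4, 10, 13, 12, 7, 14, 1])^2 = [13, 2, 1, 3, 11, 15, 4, 9, 8, 0, 10, 7, 12, 6, 14, 5]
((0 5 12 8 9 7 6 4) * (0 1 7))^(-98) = (0 12 9 5 8)(1 6)(4 7)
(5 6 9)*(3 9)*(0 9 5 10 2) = (0 9 10 2)(3 5 6) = [9, 1, 0, 5, 4, 6, 3, 7, 8, 10, 2]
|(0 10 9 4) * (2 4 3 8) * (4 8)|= |(0 10 9 3 4)(2 8)|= 10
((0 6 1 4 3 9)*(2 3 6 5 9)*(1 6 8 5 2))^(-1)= (0 9 5 8 4 1 3 2)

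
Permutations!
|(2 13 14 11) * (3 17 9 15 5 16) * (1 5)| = |(1 5 16 3 17 9 15)(2 13 14 11)| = 28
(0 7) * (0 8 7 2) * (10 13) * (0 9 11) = [2, 1, 9, 3, 4, 5, 6, 8, 7, 11, 13, 0, 12, 10] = (0 2 9 11)(7 8)(10 13)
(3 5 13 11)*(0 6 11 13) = (13)(0 6 11 3 5) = [6, 1, 2, 5, 4, 0, 11, 7, 8, 9, 10, 3, 12, 13]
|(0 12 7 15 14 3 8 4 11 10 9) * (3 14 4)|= 8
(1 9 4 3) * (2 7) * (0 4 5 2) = (0 4 3 1 9 5 2 7) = [4, 9, 7, 1, 3, 2, 6, 0, 8, 5]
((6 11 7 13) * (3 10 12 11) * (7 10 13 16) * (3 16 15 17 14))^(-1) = (3 14 17 15 7 16 6 13)(10 11 12)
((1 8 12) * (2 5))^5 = (1 12 8)(2 5)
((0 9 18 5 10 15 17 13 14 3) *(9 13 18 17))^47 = ((0 13 14 3)(5 10 15 9 17 18))^47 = (0 3 14 13)(5 18 17 9 15 10)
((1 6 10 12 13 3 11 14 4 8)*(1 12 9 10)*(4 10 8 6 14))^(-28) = (1 12 6 8 4 9 11 10 3 14 13)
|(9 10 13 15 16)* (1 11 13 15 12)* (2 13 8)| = 12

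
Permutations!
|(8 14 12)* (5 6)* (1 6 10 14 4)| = 8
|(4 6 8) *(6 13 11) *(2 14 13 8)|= |(2 14 13 11 6)(4 8)|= 10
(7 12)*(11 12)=(7 11 12)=[0, 1, 2, 3, 4, 5, 6, 11, 8, 9, 10, 12, 7]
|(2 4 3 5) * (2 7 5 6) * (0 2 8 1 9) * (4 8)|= 30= |(0 2 8 1 9)(3 6 4)(5 7)|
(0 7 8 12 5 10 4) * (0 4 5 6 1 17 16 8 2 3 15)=(0 7 2 3 15)(1 17 16 8 12 6)(5 10)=[7, 17, 3, 15, 4, 10, 1, 2, 12, 9, 5, 11, 6, 13, 14, 0, 8, 16]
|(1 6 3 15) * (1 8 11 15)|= |(1 6 3)(8 11 15)|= 3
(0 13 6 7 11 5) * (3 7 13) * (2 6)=(0 3 7 11 5)(2 6 13)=[3, 1, 6, 7, 4, 0, 13, 11, 8, 9, 10, 5, 12, 2]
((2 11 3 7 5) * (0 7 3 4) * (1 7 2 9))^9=(0 2 11 4)(1 7 5 9)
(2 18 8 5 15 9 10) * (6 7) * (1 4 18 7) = (1 4 18 8 5 15 9 10 2 7 6) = [0, 4, 7, 3, 18, 15, 1, 6, 5, 10, 2, 11, 12, 13, 14, 9, 16, 17, 8]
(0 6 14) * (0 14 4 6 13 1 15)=(0 13 1 15)(4 6)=[13, 15, 2, 3, 6, 5, 4, 7, 8, 9, 10, 11, 12, 1, 14, 0]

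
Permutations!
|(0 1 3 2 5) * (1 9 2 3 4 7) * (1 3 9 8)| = |(0 8 1 4 7 3 9 2 5)| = 9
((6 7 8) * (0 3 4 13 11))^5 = ((0 3 4 13 11)(6 7 8))^5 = (13)(6 8 7)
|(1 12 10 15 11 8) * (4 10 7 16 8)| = |(1 12 7 16 8)(4 10 15 11)| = 20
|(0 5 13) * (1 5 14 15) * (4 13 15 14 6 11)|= 15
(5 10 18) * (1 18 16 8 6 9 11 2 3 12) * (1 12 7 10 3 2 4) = [0, 18, 2, 7, 1, 3, 9, 10, 6, 11, 16, 4, 12, 13, 14, 15, 8, 17, 5] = (1 18 5 3 7 10 16 8 6 9 11 4)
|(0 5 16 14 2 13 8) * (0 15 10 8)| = 6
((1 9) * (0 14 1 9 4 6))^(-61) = ((0 14 1 4 6))^(-61) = (0 6 4 1 14)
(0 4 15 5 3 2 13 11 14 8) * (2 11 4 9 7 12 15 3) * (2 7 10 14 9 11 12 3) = [11, 1, 13, 12, 2, 7, 6, 3, 0, 10, 14, 9, 15, 4, 8, 5] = (0 11 9 10 14 8)(2 13 4)(3 12 15 5 7)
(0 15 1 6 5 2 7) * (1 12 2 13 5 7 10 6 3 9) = (0 15 12 2 10 6 7)(1 3 9)(5 13) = [15, 3, 10, 9, 4, 13, 7, 0, 8, 1, 6, 11, 2, 5, 14, 12]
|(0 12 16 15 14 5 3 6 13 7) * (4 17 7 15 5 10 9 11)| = |(0 12 16 5 3 6 13 15 14 10 9 11 4 17 7)| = 15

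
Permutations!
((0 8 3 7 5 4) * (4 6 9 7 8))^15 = (0 4)(3 8)(5 7 9 6)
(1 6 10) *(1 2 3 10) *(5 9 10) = (1 6)(2 3 5 9 10) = [0, 6, 3, 5, 4, 9, 1, 7, 8, 10, 2]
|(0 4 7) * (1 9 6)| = 3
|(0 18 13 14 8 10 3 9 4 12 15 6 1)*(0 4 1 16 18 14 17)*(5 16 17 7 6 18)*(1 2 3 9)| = 16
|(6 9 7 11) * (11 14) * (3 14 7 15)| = |(3 14 11 6 9 15)| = 6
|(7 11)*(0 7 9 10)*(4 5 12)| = 15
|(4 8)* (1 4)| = |(1 4 8)| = 3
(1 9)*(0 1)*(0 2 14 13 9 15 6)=(0 1 15 6)(2 14 13 9)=[1, 15, 14, 3, 4, 5, 0, 7, 8, 2, 10, 11, 12, 9, 13, 6]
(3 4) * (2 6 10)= (2 6 10)(3 4)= [0, 1, 6, 4, 3, 5, 10, 7, 8, 9, 2]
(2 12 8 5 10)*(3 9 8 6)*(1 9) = (1 9 8 5 10 2 12 6 3) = [0, 9, 12, 1, 4, 10, 3, 7, 5, 8, 2, 11, 6]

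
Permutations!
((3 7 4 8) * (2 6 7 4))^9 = ((2 6 7)(3 4 8))^9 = (8)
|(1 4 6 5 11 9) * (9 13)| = |(1 4 6 5 11 13 9)| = 7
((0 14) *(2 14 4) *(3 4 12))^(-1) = (0 14 2 4 3 12) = ((0 12 3 4 2 14))^(-1)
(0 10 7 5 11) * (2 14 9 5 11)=[10, 1, 14, 3, 4, 2, 6, 11, 8, 5, 7, 0, 12, 13, 9]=(0 10 7 11)(2 14 9 5)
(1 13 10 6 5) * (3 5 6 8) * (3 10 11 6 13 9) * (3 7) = [0, 9, 2, 5, 4, 1, 13, 3, 10, 7, 8, 6, 12, 11] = (1 9 7 3 5)(6 13 11)(8 10)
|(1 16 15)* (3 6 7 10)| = |(1 16 15)(3 6 7 10)| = 12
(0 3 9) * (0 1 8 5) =(0 3 9 1 8 5) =[3, 8, 2, 9, 4, 0, 6, 7, 5, 1]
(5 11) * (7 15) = [0, 1, 2, 3, 4, 11, 6, 15, 8, 9, 10, 5, 12, 13, 14, 7] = (5 11)(7 15)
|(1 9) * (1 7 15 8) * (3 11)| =10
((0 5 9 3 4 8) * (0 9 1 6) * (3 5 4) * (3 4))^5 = (0 5 4 6 9 3 1 8)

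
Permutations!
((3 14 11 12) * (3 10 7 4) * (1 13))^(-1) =(1 13)(3 4 7 10 12 11 14)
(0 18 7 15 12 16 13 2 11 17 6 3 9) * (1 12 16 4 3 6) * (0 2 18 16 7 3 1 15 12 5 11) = [16, 5, 0, 9, 1, 11, 6, 12, 8, 2, 10, 17, 4, 18, 14, 7, 13, 15, 3] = (0 16 13 18 3 9 2)(1 5 11 17 15 7 12 4)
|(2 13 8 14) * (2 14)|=3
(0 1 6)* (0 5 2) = (0 1 6 5 2) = [1, 6, 0, 3, 4, 2, 5]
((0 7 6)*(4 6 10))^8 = (0 4 7 6 10)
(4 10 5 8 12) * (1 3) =(1 3)(4 10 5 8 12) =[0, 3, 2, 1, 10, 8, 6, 7, 12, 9, 5, 11, 4]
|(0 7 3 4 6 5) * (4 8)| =7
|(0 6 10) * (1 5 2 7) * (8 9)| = 12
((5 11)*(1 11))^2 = ((1 11 5))^2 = (1 5 11)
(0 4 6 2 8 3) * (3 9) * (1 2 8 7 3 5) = [4, 2, 7, 0, 6, 1, 8, 3, 9, 5] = (0 4 6 8 9 5 1 2 7 3)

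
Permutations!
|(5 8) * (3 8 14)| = |(3 8 5 14)| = 4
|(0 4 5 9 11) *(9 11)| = |(0 4 5 11)| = 4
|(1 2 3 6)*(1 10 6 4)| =4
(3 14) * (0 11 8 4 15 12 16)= [11, 1, 2, 14, 15, 5, 6, 7, 4, 9, 10, 8, 16, 13, 3, 12, 0]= (0 11 8 4 15 12 16)(3 14)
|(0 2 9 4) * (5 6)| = |(0 2 9 4)(5 6)| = 4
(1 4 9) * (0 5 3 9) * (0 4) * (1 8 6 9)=(0 5 3 1)(6 9 8)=[5, 0, 2, 1, 4, 3, 9, 7, 6, 8]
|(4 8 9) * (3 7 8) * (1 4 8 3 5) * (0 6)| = 6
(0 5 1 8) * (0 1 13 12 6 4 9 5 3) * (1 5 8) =[3, 1, 2, 0, 9, 13, 4, 7, 5, 8, 10, 11, 6, 12] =(0 3)(4 9 8 5 13 12 6)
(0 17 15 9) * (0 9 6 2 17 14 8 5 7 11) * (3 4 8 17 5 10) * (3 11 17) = (0 14 3 4 8 10 11)(2 5 7 17 15 6) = [14, 1, 5, 4, 8, 7, 2, 17, 10, 9, 11, 0, 12, 13, 3, 6, 16, 15]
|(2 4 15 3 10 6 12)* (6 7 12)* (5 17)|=14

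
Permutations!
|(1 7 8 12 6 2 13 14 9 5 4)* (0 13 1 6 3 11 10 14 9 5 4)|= 15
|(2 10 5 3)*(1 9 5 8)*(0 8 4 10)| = 14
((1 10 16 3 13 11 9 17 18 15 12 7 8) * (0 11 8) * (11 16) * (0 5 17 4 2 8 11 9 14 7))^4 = ((0 16 3 13 11 14 7 5 17 18 15 12)(1 10 9 4 2 8))^4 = (0 11 17)(1 2 9)(3 7 15)(4 10 8)(5 12 13)(14 18 16)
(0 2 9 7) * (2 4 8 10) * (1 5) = (0 4 8 10 2 9 7)(1 5) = [4, 5, 9, 3, 8, 1, 6, 0, 10, 7, 2]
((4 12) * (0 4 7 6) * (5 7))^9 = ((0 4 12 5 7 6))^9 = (0 5)(4 7)(6 12)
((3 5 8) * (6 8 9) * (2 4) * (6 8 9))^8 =(3 9 5 8 6)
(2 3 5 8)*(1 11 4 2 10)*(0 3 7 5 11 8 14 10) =(0 3 11 4 2 7 5 14 10 1 8) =[3, 8, 7, 11, 2, 14, 6, 5, 0, 9, 1, 4, 12, 13, 10]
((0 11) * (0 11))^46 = (11)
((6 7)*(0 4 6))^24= ((0 4 6 7))^24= (7)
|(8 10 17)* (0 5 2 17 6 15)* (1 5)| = 9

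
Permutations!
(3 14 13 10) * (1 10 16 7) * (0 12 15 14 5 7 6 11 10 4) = (0 12 15 14 13 16 6 11 10 3 5 7 1 4) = [12, 4, 2, 5, 0, 7, 11, 1, 8, 9, 3, 10, 15, 16, 13, 14, 6]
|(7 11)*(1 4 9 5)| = 4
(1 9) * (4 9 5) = [0, 5, 2, 3, 9, 4, 6, 7, 8, 1] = (1 5 4 9)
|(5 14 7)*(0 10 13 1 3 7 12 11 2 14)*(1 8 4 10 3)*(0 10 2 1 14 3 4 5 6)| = |(0 4 2 3 7 6)(1 14 12 11)(5 10 13 8)| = 12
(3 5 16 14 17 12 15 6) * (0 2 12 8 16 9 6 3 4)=(0 2 12 15 3 5 9 6 4)(8 16 14 17)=[2, 1, 12, 5, 0, 9, 4, 7, 16, 6, 10, 11, 15, 13, 17, 3, 14, 8]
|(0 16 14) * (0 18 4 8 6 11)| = 8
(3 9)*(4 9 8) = (3 8 4 9) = [0, 1, 2, 8, 9, 5, 6, 7, 4, 3]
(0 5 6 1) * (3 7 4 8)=(0 5 6 1)(3 7 4 8)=[5, 0, 2, 7, 8, 6, 1, 4, 3]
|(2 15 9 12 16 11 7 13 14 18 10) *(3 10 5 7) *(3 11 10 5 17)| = 42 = |(2 15 9 12 16 10)(3 5 7 13 14 18 17)|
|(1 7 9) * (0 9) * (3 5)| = |(0 9 1 7)(3 5)| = 4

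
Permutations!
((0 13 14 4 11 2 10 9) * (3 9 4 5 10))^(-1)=(0 9 3 2 11 4 10 5 14 13)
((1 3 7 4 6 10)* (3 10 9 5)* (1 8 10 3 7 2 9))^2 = (10)(1 2 5 4)(3 9 7 6) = ((1 3 2 9 5 7 4 6)(8 10))^2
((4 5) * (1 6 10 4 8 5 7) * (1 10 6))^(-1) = ((4 7 10)(5 8))^(-1) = (4 10 7)(5 8)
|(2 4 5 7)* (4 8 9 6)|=7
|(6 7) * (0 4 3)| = |(0 4 3)(6 7)| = 6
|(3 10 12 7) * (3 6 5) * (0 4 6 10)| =|(0 4 6 5 3)(7 10 12)| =15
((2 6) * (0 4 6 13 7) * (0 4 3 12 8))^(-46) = (0 12)(2 6 4 7 13)(3 8)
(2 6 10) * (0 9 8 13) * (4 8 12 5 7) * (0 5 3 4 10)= (0 9 12 3 4 8 13 5 7 10 2 6)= [9, 1, 6, 4, 8, 7, 0, 10, 13, 12, 2, 11, 3, 5]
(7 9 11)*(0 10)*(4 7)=(0 10)(4 7 9 11)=[10, 1, 2, 3, 7, 5, 6, 9, 8, 11, 0, 4]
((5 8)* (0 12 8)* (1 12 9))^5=(0 5 8 12 1 9)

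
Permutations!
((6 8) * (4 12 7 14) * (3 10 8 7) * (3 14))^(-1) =(3 7 6 8 10)(4 14 12)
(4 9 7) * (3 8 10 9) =(3 8 10 9 7 4) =[0, 1, 2, 8, 3, 5, 6, 4, 10, 7, 9]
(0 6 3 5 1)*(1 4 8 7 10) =[6, 0, 2, 5, 8, 4, 3, 10, 7, 9, 1] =(0 6 3 5 4 8 7 10 1)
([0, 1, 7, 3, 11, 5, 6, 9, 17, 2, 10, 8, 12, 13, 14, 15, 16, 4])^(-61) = (2 9 7)(4 17 8 11)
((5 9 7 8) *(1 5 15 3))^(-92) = ((1 5 9 7 8 15 3))^(-92) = (1 3 15 8 7 9 5)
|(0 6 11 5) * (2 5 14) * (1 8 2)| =8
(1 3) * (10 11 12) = (1 3)(10 11 12) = [0, 3, 2, 1, 4, 5, 6, 7, 8, 9, 11, 12, 10]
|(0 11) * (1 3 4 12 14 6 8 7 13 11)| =|(0 1 3 4 12 14 6 8 7 13 11)| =11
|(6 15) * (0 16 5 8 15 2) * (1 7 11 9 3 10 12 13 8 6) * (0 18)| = 30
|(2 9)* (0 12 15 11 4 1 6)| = |(0 12 15 11 4 1 6)(2 9)| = 14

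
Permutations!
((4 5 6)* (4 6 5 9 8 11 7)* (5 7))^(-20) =(4 5 8)(7 11 9)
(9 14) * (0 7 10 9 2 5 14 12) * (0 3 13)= (0 7 10 9 12 3 13)(2 5 14)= [7, 1, 5, 13, 4, 14, 6, 10, 8, 12, 9, 11, 3, 0, 2]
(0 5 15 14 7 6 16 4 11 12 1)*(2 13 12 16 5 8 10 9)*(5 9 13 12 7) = (0 8 10 13 7 6 9 2 12 1)(4 11 16)(5 15 14) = [8, 0, 12, 3, 11, 15, 9, 6, 10, 2, 13, 16, 1, 7, 5, 14, 4]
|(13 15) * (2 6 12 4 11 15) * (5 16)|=14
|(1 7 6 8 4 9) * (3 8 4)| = 10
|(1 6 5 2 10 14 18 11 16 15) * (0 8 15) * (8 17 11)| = |(0 17 11 16)(1 6 5 2 10 14 18 8 15)| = 36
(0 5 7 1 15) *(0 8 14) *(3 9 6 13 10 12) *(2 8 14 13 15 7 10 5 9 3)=(0 9 6 15 14)(1 7)(2 8 13 5 10 12)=[9, 7, 8, 3, 4, 10, 15, 1, 13, 6, 12, 11, 2, 5, 0, 14]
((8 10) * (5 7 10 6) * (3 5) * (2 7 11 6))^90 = (2 10)(3 11)(5 6)(7 8) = ((2 7 10 8)(3 5 11 6))^90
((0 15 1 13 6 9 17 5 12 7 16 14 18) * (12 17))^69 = (0 13 12 14 15 6 7 18 1 9 16)(5 17) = ((0 15 1 13 6 9 12 7 16 14 18)(5 17))^69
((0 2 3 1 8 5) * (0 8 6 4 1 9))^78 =(0 3)(2 9) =((0 2 3 9)(1 6 4)(5 8))^78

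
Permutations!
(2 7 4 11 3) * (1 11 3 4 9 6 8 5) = (1 11 4 3 2 7 9 6 8 5) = [0, 11, 7, 2, 3, 1, 8, 9, 5, 6, 10, 4]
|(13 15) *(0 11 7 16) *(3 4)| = |(0 11 7 16)(3 4)(13 15)| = 4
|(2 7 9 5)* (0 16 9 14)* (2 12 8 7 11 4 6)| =|(0 16 9 5 12 8 7 14)(2 11 4 6)| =8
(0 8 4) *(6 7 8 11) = [11, 1, 2, 3, 0, 5, 7, 8, 4, 9, 10, 6] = (0 11 6 7 8 4)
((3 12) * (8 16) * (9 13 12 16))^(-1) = ((3 16 8 9 13 12))^(-1) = (3 12 13 9 8 16)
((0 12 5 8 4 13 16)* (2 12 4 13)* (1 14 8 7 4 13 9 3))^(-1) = (0 16 13)(1 3 9 8 14)(2 4 7 5 12)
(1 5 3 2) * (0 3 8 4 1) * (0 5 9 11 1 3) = (1 9 11)(2 5 8 4 3) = [0, 9, 5, 2, 3, 8, 6, 7, 4, 11, 10, 1]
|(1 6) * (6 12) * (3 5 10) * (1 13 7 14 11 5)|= 10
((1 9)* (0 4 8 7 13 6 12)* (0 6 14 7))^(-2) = (0 4 8)(7 13 14)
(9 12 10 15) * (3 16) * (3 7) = (3 16 7)(9 12 10 15) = [0, 1, 2, 16, 4, 5, 6, 3, 8, 12, 15, 11, 10, 13, 14, 9, 7]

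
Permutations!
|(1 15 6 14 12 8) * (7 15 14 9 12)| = |(1 14 7 15 6 9 12 8)| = 8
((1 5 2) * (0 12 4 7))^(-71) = ((0 12 4 7)(1 5 2))^(-71) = (0 12 4 7)(1 5 2)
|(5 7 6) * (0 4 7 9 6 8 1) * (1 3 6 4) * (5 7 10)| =4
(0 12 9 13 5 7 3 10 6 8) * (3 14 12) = [3, 1, 2, 10, 4, 7, 8, 14, 0, 13, 6, 11, 9, 5, 12] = (0 3 10 6 8)(5 7 14 12 9 13)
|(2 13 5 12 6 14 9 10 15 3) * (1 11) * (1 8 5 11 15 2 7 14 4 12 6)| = 15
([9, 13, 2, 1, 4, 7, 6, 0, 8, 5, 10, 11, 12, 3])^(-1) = [7, 3, 2, 13, 4, 9, 6, 5, 8, 0, 10, 11, 12, 1]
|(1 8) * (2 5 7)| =|(1 8)(2 5 7)| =6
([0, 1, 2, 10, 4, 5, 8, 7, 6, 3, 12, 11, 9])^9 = (3 10 12 9)(6 8)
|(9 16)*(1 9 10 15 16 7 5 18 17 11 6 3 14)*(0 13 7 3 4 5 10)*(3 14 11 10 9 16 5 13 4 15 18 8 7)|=42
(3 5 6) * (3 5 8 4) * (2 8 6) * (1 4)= (1 4 3 6 5 2 8)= [0, 4, 8, 6, 3, 2, 5, 7, 1]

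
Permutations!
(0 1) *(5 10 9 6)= (0 1)(5 10 9 6)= [1, 0, 2, 3, 4, 10, 5, 7, 8, 6, 9]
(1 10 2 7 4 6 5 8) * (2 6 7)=(1 10 6 5 8)(4 7)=[0, 10, 2, 3, 7, 8, 5, 4, 1, 9, 6]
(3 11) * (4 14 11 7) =(3 7 4 14 11) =[0, 1, 2, 7, 14, 5, 6, 4, 8, 9, 10, 3, 12, 13, 11]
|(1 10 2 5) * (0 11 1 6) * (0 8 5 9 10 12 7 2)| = |(0 11 1 12 7 2 9 10)(5 6 8)| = 24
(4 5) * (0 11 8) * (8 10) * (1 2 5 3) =(0 11 10 8)(1 2 5 4 3) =[11, 2, 5, 1, 3, 4, 6, 7, 0, 9, 8, 10]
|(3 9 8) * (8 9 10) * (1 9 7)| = |(1 9 7)(3 10 8)| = 3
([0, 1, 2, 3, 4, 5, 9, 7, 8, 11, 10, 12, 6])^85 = (6 9 11 12)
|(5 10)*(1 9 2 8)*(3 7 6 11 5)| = 12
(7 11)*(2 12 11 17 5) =[0, 1, 12, 3, 4, 2, 6, 17, 8, 9, 10, 7, 11, 13, 14, 15, 16, 5] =(2 12 11 7 17 5)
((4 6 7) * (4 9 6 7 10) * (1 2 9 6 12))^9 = (1 2 9 12)(4 7 6 10)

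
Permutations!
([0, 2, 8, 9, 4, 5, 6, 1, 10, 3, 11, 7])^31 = [0, 2, 8, 9, 4, 5, 6, 1, 10, 3, 11, 7]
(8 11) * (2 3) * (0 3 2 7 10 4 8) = (0 3 7 10 4 8 11) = [3, 1, 2, 7, 8, 5, 6, 10, 11, 9, 4, 0]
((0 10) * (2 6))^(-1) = ((0 10)(2 6))^(-1) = (0 10)(2 6)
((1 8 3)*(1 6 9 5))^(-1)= ((1 8 3 6 9 5))^(-1)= (1 5 9 6 3 8)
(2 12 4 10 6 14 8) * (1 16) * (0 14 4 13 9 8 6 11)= (0 14 6 4 10 11)(1 16)(2 12 13 9 8)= [14, 16, 12, 3, 10, 5, 4, 7, 2, 8, 11, 0, 13, 9, 6, 15, 1]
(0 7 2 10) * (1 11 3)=[7, 11, 10, 1, 4, 5, 6, 2, 8, 9, 0, 3]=(0 7 2 10)(1 11 3)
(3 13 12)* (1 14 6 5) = [0, 14, 2, 13, 4, 1, 5, 7, 8, 9, 10, 11, 3, 12, 6] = (1 14 6 5)(3 13 12)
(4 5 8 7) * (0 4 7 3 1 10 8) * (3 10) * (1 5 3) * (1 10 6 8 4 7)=(0 7 1 10 4 3 5)(6 8)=[7, 10, 2, 5, 3, 0, 8, 1, 6, 9, 4]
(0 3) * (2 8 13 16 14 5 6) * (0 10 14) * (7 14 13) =(0 3 10 13 16)(2 8 7 14 5 6) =[3, 1, 8, 10, 4, 6, 2, 14, 7, 9, 13, 11, 12, 16, 5, 15, 0]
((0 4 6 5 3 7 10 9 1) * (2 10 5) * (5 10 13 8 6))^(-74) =(0 9 7 5)(1 10 3 4)(2 8)(6 13)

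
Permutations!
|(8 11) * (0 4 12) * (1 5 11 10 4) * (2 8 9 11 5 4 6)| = 4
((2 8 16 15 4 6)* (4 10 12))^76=((2 8 16 15 10 12 4 6))^76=(2 10)(4 16)(6 15)(8 12)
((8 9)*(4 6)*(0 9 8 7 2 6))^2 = ((0 9 7 2 6 4))^2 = (0 7 6)(2 4 9)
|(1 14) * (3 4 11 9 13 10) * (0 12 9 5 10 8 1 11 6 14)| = 42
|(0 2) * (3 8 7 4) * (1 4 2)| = |(0 1 4 3 8 7 2)| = 7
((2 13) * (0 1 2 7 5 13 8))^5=(0 1 2 8)(5 7 13)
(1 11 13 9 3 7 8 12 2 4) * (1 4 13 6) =(1 11 6)(2 13 9 3 7 8 12) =[0, 11, 13, 7, 4, 5, 1, 8, 12, 3, 10, 6, 2, 9]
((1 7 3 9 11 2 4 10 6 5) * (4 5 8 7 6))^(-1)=(1 5 2 11 9 3 7 8 6)(4 10)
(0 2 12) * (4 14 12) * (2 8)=[8, 1, 4, 3, 14, 5, 6, 7, 2, 9, 10, 11, 0, 13, 12]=(0 8 2 4 14 12)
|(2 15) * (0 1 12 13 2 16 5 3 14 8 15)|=30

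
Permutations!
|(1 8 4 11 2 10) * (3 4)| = |(1 8 3 4 11 2 10)| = 7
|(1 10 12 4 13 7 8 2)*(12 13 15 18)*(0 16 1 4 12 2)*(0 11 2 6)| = 13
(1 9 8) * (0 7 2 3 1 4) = [7, 9, 3, 1, 0, 5, 6, 2, 4, 8] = (0 7 2 3 1 9 8 4)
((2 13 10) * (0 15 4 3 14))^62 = (0 4 14 15 3)(2 10 13)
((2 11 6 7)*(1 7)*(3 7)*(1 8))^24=(1 2 8 7 6 3 11)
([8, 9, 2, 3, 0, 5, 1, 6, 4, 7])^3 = [0, 6, 2, 3, 4, 5, 7, 9, 8, 1]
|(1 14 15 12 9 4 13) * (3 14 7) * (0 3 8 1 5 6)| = 30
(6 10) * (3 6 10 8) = (10)(3 6 8) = [0, 1, 2, 6, 4, 5, 8, 7, 3, 9, 10]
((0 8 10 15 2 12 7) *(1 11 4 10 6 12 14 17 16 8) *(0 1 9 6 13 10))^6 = (0 11 7 6)(1 12 9 4)(2 10 8 17)(13 16 14 15)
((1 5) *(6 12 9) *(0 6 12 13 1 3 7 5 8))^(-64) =(0 6 13 1 8)(3 5 7)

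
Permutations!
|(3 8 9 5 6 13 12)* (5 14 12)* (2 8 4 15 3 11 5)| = 9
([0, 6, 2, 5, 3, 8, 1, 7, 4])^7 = (1 6)(3 4 8 5)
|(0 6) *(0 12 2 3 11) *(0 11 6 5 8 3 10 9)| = |(0 5 8 3 6 12 2 10 9)| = 9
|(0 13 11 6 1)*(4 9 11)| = |(0 13 4 9 11 6 1)| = 7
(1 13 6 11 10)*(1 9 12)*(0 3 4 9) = (0 3 4 9 12 1 13 6 11 10) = [3, 13, 2, 4, 9, 5, 11, 7, 8, 12, 0, 10, 1, 6]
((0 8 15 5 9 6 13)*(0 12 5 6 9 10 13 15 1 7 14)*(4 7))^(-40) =((0 8 1 4 7 14)(5 10 13 12)(6 15))^(-40) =(15)(0 1 7)(4 14 8)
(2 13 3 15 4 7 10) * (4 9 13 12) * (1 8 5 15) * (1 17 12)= (1 8 5 15 9 13 3 17 12 4 7 10 2)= [0, 8, 1, 17, 7, 15, 6, 10, 5, 13, 2, 11, 4, 3, 14, 9, 16, 12]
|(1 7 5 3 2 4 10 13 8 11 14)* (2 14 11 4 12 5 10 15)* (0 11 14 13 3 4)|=|(0 11 14 1 7 10 3 13 8)(2 12 5 4 15)|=45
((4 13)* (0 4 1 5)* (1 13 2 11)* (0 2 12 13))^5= ((0 4 12 13)(1 5 2 11))^5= (0 4 12 13)(1 5 2 11)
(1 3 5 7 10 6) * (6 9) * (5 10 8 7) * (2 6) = (1 3 10 9 2 6)(7 8) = [0, 3, 6, 10, 4, 5, 1, 8, 7, 2, 9]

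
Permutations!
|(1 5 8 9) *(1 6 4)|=6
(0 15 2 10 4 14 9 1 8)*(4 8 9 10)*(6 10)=(0 15 2 4 14 6 10 8)(1 9)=[15, 9, 4, 3, 14, 5, 10, 7, 0, 1, 8, 11, 12, 13, 6, 2]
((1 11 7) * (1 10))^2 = ((1 11 7 10))^2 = (1 7)(10 11)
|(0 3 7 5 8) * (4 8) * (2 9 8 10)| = |(0 3 7 5 4 10 2 9 8)| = 9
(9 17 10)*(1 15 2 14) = (1 15 2 14)(9 17 10) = [0, 15, 14, 3, 4, 5, 6, 7, 8, 17, 9, 11, 12, 13, 1, 2, 16, 10]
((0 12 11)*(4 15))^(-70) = ((0 12 11)(4 15))^(-70) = (15)(0 11 12)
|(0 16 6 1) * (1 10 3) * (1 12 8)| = 8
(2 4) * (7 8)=(2 4)(7 8)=[0, 1, 4, 3, 2, 5, 6, 8, 7]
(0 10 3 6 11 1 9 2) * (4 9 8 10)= [4, 8, 0, 6, 9, 5, 11, 7, 10, 2, 3, 1]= (0 4 9 2)(1 8 10 3 6 11)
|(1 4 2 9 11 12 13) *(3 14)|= 14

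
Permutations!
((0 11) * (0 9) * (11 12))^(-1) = (0 9 11 12)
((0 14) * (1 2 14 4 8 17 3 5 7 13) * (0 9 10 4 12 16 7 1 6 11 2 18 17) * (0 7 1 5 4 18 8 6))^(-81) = (0 1 13 16 7 12 8)(2 11 6 4 3 17 18 10 9 14)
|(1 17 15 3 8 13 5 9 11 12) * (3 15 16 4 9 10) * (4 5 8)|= |(1 17 16 5 10 3 4 9 11 12)(8 13)|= 10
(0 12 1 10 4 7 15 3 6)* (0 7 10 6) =(0 12 1 6 7 15 3)(4 10) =[12, 6, 2, 0, 10, 5, 7, 15, 8, 9, 4, 11, 1, 13, 14, 3]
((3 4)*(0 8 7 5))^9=(0 8 7 5)(3 4)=((0 8 7 5)(3 4))^9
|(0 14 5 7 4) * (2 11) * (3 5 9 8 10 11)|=11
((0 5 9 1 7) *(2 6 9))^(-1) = ((0 5 2 6 9 1 7))^(-1) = (0 7 1 9 6 2 5)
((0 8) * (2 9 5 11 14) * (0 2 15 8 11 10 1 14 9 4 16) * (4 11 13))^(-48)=((0 13 4 16)(1 14 15 8 2 11 9 5 10))^(-48)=(16)(1 9 8)(2 14 5)(10 11 15)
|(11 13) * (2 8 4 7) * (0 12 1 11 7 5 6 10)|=12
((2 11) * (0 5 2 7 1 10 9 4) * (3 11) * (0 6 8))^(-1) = ((0 5 2 3 11 7 1 10 9 4 6 8))^(-1) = (0 8 6 4 9 10 1 7 11 3 2 5)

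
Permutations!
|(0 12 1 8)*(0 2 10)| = 6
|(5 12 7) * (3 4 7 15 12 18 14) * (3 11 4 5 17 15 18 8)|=24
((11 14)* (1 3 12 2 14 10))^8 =(1 3 12 2 14 11 10)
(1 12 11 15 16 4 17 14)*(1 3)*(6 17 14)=[0, 12, 2, 1, 14, 5, 17, 7, 8, 9, 10, 15, 11, 13, 3, 16, 4, 6]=(1 12 11 15 16 4 14 3)(6 17)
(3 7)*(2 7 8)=(2 7 3 8)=[0, 1, 7, 8, 4, 5, 6, 3, 2]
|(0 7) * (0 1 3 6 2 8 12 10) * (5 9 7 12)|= |(0 12 10)(1 3 6 2 8 5 9 7)|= 24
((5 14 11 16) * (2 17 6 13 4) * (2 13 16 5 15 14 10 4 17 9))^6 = ((2 9)(4 13 17 6 16 15 14 11 5 10))^6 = (4 14 17 5 16)(6 10 15 13 11)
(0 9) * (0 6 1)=[9, 0, 2, 3, 4, 5, 1, 7, 8, 6]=(0 9 6 1)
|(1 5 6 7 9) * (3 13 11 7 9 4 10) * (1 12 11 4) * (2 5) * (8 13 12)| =|(1 2 5 6 9 8 13 4 10 3 12 11 7)| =13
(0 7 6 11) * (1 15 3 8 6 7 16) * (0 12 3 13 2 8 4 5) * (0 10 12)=(0 16 1 15 13 2 8 6 11)(3 4 5 10 12)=[16, 15, 8, 4, 5, 10, 11, 7, 6, 9, 12, 0, 3, 2, 14, 13, 1]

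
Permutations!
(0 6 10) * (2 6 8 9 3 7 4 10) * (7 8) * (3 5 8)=(0 7 4 10)(2 6)(5 8 9)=[7, 1, 6, 3, 10, 8, 2, 4, 9, 5, 0]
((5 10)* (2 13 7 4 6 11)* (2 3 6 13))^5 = ((3 6 11)(4 13 7)(5 10))^5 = (3 11 6)(4 7 13)(5 10)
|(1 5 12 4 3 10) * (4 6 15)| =|(1 5 12 6 15 4 3 10)| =8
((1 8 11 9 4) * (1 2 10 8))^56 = ((2 10 8 11 9 4))^56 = (2 8 9)(4 10 11)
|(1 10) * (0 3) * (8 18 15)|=|(0 3)(1 10)(8 18 15)|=6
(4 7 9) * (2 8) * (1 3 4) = [0, 3, 8, 4, 7, 5, 6, 9, 2, 1] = (1 3 4 7 9)(2 8)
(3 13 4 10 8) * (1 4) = (1 4 10 8 3 13) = [0, 4, 2, 13, 10, 5, 6, 7, 3, 9, 8, 11, 12, 1]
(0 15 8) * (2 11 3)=(0 15 8)(2 11 3)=[15, 1, 11, 2, 4, 5, 6, 7, 0, 9, 10, 3, 12, 13, 14, 8]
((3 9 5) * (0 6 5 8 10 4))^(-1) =(0 4 10 8 9 3 5 6)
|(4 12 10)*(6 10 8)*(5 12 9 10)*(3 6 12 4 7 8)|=9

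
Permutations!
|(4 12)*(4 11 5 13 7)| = 6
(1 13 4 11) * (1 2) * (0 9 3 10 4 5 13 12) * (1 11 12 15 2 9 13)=(0 13 5 1 15 2 11 9 3 10 4 12)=[13, 15, 11, 10, 12, 1, 6, 7, 8, 3, 4, 9, 0, 5, 14, 2]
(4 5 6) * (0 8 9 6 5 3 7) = (0 8 9 6 4 3 7) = [8, 1, 2, 7, 3, 5, 4, 0, 9, 6]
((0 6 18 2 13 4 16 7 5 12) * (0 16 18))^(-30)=((0 6)(2 13 4 18)(5 12 16 7))^(-30)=(2 4)(5 16)(7 12)(13 18)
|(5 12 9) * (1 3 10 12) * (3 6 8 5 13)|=20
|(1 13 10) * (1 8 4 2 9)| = 7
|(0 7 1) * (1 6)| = |(0 7 6 1)| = 4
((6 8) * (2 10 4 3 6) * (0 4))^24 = (0 6 10 3 2 4 8)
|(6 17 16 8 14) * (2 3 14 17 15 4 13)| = |(2 3 14 6 15 4 13)(8 17 16)| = 21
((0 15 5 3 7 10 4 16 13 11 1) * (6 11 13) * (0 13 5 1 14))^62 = ((0 15 1 13 5 3 7 10 4 16 6 11 14))^62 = (0 6 10 5 15 11 4 3 1 14 16 7 13)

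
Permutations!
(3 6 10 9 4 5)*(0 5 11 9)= (0 5 3 6 10)(4 11 9)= [5, 1, 2, 6, 11, 3, 10, 7, 8, 4, 0, 9]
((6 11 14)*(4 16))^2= (16)(6 14 11)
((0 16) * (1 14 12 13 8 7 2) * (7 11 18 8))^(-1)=((0 16)(1 14 12 13 7 2)(8 11 18))^(-1)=(0 16)(1 2 7 13 12 14)(8 18 11)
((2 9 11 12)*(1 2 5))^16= (1 12 9)(2 5 11)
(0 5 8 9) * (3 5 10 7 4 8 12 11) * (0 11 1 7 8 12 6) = (0 10 8 9 11 3 5 6)(1 7 4 12) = [10, 7, 2, 5, 12, 6, 0, 4, 9, 11, 8, 3, 1]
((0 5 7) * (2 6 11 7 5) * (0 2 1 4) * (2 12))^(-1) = ((0 1 4)(2 6 11 7 12))^(-1) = (0 4 1)(2 12 7 11 6)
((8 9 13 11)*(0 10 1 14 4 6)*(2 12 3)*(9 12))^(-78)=(14)(2 3 12 8 11 13 9)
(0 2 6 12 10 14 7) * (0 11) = (0 2 6 12 10 14 7 11) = [2, 1, 6, 3, 4, 5, 12, 11, 8, 9, 14, 0, 10, 13, 7]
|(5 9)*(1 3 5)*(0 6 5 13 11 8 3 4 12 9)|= 12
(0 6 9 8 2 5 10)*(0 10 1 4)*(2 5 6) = (10)(0 2 6 9 8 5 1 4) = [2, 4, 6, 3, 0, 1, 9, 7, 5, 8, 10]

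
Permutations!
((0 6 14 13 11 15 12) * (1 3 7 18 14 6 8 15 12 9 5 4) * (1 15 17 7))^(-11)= ((0 8 17 7 18 14 13 11 12)(1 3)(4 15 9 5))^(-11)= (0 11 14 7 8 12 13 18 17)(1 3)(4 15 9 5)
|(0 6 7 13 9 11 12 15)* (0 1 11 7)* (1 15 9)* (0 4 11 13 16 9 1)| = 21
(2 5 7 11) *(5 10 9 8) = (2 10 9 8 5 7 11) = [0, 1, 10, 3, 4, 7, 6, 11, 5, 8, 9, 2]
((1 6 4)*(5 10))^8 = (10)(1 4 6)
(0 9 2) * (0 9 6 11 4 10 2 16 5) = (0 6 11 4 10 2 9 16 5) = [6, 1, 9, 3, 10, 0, 11, 7, 8, 16, 2, 4, 12, 13, 14, 15, 5]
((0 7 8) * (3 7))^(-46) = (0 7)(3 8)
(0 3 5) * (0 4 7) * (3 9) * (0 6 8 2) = (0 9 3 5 4 7 6 8 2) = [9, 1, 0, 5, 7, 4, 8, 6, 2, 3]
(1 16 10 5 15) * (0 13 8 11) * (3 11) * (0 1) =[13, 16, 2, 11, 4, 15, 6, 7, 3, 9, 5, 1, 12, 8, 14, 0, 10] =(0 13 8 3 11 1 16 10 5 15)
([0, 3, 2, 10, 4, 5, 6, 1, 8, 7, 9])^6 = (1 3 10 9 7)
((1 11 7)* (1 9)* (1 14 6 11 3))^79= ((1 3)(6 11 7 9 14))^79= (1 3)(6 14 9 7 11)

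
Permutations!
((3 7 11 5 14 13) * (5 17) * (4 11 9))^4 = ((3 7 9 4 11 17 5 14 13))^4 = (3 11 13 4 14 9 5 7 17)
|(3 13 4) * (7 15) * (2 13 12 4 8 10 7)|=6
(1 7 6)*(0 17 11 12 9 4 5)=(0 17 11 12 9 4 5)(1 7 6)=[17, 7, 2, 3, 5, 0, 1, 6, 8, 4, 10, 12, 9, 13, 14, 15, 16, 11]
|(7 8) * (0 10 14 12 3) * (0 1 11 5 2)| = 18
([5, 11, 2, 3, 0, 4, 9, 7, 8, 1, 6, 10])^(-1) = (0 4 5)(1 9 6 10 11)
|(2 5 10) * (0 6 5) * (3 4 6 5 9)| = |(0 5 10 2)(3 4 6 9)| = 4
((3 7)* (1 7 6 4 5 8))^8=(1 7 3 6 4 5 8)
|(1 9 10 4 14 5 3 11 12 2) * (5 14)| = 9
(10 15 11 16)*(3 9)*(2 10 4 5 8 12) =(2 10 15 11 16 4 5 8 12)(3 9) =[0, 1, 10, 9, 5, 8, 6, 7, 12, 3, 15, 16, 2, 13, 14, 11, 4]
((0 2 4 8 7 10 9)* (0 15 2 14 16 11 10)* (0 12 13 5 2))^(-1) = ((0 14 16 11 10 9 15)(2 4 8 7 12 13 5))^(-1) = (0 15 9 10 11 16 14)(2 5 13 12 7 8 4)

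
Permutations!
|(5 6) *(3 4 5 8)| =|(3 4 5 6 8)| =5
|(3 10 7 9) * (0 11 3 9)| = |(0 11 3 10 7)| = 5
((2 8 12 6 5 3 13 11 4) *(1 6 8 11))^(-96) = ((1 6 5 3 13)(2 11 4)(8 12))^(-96) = (1 13 3 5 6)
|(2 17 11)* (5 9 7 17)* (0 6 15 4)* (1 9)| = 28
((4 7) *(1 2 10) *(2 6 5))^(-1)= ((1 6 5 2 10)(4 7))^(-1)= (1 10 2 5 6)(4 7)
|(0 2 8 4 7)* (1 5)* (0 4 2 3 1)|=4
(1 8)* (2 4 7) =[0, 8, 4, 3, 7, 5, 6, 2, 1] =(1 8)(2 4 7)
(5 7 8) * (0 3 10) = (0 3 10)(5 7 8) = [3, 1, 2, 10, 4, 7, 6, 8, 5, 9, 0]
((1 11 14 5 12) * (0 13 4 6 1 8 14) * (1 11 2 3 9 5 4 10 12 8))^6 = (0 3 6 1 14 10 5)(2 4 12 8 13 9 11)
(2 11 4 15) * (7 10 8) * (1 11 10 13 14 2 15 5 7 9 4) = (15)(1 11)(2 10 8 9 4 5 7 13 14) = [0, 11, 10, 3, 5, 7, 6, 13, 9, 4, 8, 1, 12, 14, 2, 15]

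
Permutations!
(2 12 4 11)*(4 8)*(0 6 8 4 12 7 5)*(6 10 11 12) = (0 10 11 2 7 5)(4 12)(6 8) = [10, 1, 7, 3, 12, 0, 8, 5, 6, 9, 11, 2, 4]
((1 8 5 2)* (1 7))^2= ((1 8 5 2 7))^2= (1 5 7 8 2)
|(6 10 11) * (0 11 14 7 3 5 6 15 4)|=12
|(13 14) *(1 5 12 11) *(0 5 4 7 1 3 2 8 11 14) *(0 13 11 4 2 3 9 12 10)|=|(0 5 10)(1 2 8 4 7)(9 12 14 11)|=60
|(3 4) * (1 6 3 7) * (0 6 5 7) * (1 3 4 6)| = 7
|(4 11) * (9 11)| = 3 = |(4 9 11)|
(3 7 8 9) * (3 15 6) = (3 7 8 9 15 6) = [0, 1, 2, 7, 4, 5, 3, 8, 9, 15, 10, 11, 12, 13, 14, 6]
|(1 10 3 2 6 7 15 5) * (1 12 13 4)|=11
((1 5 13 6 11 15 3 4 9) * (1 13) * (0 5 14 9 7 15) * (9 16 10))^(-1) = (0 11 6 13 9 10 16 14 1 5)(3 15 7 4)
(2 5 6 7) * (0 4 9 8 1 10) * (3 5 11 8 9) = (0 4 3 5 6 7 2 11 8 1 10) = [4, 10, 11, 5, 3, 6, 7, 2, 1, 9, 0, 8]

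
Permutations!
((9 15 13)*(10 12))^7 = ((9 15 13)(10 12))^7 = (9 15 13)(10 12)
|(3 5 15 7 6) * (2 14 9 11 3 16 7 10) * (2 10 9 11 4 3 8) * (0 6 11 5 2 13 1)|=|(0 6 16 7 11 8 13 1)(2 14 5 15 9 4 3)|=56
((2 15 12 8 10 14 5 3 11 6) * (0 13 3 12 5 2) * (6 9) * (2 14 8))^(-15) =(0 11)(2 15 5 12)(3 6)(8 10)(9 13)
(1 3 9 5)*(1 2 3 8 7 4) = (1 8 7 4)(2 3 9 5) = [0, 8, 3, 9, 1, 2, 6, 4, 7, 5]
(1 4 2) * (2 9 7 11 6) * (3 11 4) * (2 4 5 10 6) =(1 3 11 2)(4 9 7 5 10 6) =[0, 3, 1, 11, 9, 10, 4, 5, 8, 7, 6, 2]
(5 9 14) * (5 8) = (5 9 14 8) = [0, 1, 2, 3, 4, 9, 6, 7, 5, 14, 10, 11, 12, 13, 8]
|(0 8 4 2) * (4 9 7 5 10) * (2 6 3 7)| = 12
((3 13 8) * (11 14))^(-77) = (3 13 8)(11 14)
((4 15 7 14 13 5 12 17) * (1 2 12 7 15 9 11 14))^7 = ((1 2 12 17 4 9 11 14 13 5 7))^7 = (1 14 17 7 11 12 5 9 2 13 4)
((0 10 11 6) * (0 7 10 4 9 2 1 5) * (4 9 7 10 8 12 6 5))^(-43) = (0 7 11 1 6 9 8 5 4 10 2 12)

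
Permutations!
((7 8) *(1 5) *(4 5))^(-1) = ((1 4 5)(7 8))^(-1) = (1 5 4)(7 8)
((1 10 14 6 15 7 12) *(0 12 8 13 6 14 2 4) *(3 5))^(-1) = ((0 12 1 10 2 4)(3 5)(6 15 7 8 13))^(-1) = (0 4 2 10 1 12)(3 5)(6 13 8 7 15)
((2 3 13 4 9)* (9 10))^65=((2 3 13 4 10 9))^65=(2 9 10 4 13 3)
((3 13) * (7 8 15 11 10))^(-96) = (7 10 11 15 8)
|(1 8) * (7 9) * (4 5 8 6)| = |(1 6 4 5 8)(7 9)| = 10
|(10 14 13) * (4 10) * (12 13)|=|(4 10 14 12 13)|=5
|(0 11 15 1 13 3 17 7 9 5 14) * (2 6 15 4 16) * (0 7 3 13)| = 8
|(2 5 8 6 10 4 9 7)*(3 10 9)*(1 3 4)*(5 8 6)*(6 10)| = 9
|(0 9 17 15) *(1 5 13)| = |(0 9 17 15)(1 5 13)| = 12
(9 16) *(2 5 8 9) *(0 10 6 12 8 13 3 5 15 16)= [10, 1, 15, 5, 4, 13, 12, 7, 9, 0, 6, 11, 8, 3, 14, 16, 2]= (0 10 6 12 8 9)(2 15 16)(3 5 13)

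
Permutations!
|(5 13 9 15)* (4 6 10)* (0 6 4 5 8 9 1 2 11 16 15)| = |(0 6 10 5 13 1 2 11 16 15 8 9)| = 12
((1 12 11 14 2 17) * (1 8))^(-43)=((1 12 11 14 2 17 8))^(-43)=(1 8 17 2 14 11 12)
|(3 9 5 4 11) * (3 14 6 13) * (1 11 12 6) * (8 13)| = 24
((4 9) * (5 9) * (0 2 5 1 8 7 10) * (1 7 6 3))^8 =(0 2 5 9 4 7 10)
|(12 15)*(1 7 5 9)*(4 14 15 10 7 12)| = |(1 12 10 7 5 9)(4 14 15)| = 6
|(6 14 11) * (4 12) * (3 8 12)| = |(3 8 12 4)(6 14 11)| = 12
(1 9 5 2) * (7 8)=(1 9 5 2)(7 8)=[0, 9, 1, 3, 4, 2, 6, 8, 7, 5]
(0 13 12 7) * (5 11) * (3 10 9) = (0 13 12 7)(3 10 9)(5 11) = [13, 1, 2, 10, 4, 11, 6, 0, 8, 3, 9, 5, 7, 12]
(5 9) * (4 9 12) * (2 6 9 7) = (2 6 9 5 12 4 7) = [0, 1, 6, 3, 7, 12, 9, 2, 8, 5, 10, 11, 4]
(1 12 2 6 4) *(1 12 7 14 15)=(1 7 14 15)(2 6 4 12)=[0, 7, 6, 3, 12, 5, 4, 14, 8, 9, 10, 11, 2, 13, 15, 1]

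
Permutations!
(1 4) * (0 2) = (0 2)(1 4) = [2, 4, 0, 3, 1]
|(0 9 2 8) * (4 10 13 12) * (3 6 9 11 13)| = 11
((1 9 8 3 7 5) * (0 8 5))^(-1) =(0 7 3 8)(1 5 9)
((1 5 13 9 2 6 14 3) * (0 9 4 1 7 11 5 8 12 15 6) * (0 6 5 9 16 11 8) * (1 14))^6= (0 1 6 2 9 11 16)(3 13 12)(4 15 7)(5 8 14)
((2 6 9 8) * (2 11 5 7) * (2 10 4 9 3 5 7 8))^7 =(2 10 8 6 4 11 3 9 7 5)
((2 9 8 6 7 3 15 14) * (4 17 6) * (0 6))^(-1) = ((0 6 7 3 15 14 2 9 8 4 17))^(-1) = (0 17 4 8 9 2 14 15 3 7 6)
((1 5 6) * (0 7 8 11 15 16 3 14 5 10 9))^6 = (0 3 9 16 10 15 1 11 6 8 5 7 14)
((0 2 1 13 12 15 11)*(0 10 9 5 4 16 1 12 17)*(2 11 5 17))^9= (0 17 9 10 11)(1 13 2 12 15 5 4 16)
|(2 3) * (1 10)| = |(1 10)(2 3)| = 2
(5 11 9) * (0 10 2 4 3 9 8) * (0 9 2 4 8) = [10, 1, 8, 2, 3, 11, 6, 7, 9, 5, 4, 0] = (0 10 4 3 2 8 9 5 11)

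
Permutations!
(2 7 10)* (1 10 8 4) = (1 10 2 7 8 4) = [0, 10, 7, 3, 1, 5, 6, 8, 4, 9, 2]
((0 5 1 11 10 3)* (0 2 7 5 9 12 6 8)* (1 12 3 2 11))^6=((0 9 3 11 10 2 7 5 12 6 8))^6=(0 7 9 5 3 12 11 6 10 8 2)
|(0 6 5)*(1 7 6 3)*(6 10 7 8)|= 6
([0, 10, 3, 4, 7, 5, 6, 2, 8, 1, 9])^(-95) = [0, 10, 3, 4, 7, 5, 6, 2, 8, 1, 9]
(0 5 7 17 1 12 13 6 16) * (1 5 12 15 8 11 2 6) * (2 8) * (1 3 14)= (0 12 13 3 14 1 15 2 6 16)(5 7 17)(8 11)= [12, 15, 6, 14, 4, 7, 16, 17, 11, 9, 10, 8, 13, 3, 1, 2, 0, 5]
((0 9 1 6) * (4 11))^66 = (11)(0 1)(6 9)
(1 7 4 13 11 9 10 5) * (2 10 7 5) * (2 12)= (1 5)(2 10 12)(4 13 11 9 7)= [0, 5, 10, 3, 13, 1, 6, 4, 8, 7, 12, 9, 2, 11]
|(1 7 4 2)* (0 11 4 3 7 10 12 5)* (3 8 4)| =|(0 11 3 7 8 4 2 1 10 12 5)| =11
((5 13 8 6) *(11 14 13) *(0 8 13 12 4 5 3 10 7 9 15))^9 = (0 8 6 3 10 7 9 15)(4 12 14 11 5)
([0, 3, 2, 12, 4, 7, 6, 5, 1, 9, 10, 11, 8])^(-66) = [0, 12, 2, 8, 4, 5, 6, 7, 3, 9, 10, 11, 1]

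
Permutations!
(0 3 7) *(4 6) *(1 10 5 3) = (0 1 10 5 3 7)(4 6) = [1, 10, 2, 7, 6, 3, 4, 0, 8, 9, 5]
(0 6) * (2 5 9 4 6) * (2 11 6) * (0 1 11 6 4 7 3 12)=[6, 11, 5, 12, 2, 9, 1, 3, 8, 7, 10, 4, 0]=(0 6 1 11 4 2 5 9 7 3 12)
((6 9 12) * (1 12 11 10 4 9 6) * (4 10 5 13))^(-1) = (1 12)(4 13 5 11 9)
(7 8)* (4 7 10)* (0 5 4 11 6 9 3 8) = (0 5 4 7)(3 8 10 11 6 9) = [5, 1, 2, 8, 7, 4, 9, 0, 10, 3, 11, 6]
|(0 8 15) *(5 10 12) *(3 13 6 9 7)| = |(0 8 15)(3 13 6 9 7)(5 10 12)| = 15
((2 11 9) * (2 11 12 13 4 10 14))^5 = (2 14 10 4 13 12)(9 11)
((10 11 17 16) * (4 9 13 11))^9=(4 13 17 10 9 11 16)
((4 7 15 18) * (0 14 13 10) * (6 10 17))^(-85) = ((0 14 13 17 6 10)(4 7 15 18))^(-85) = (0 10 6 17 13 14)(4 18 15 7)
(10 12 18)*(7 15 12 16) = [0, 1, 2, 3, 4, 5, 6, 15, 8, 9, 16, 11, 18, 13, 14, 12, 7, 17, 10] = (7 15 12 18 10 16)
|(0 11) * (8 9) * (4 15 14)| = 6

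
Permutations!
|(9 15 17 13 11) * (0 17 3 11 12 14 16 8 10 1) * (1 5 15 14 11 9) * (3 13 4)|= |(0 17 4 3 9 14 16 8 10 5 15 13 12 11 1)|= 15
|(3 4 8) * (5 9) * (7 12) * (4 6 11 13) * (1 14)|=|(1 14)(3 6 11 13 4 8)(5 9)(7 12)|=6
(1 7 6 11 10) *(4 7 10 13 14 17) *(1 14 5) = [0, 10, 2, 3, 7, 1, 11, 6, 8, 9, 14, 13, 12, 5, 17, 15, 16, 4] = (1 10 14 17 4 7 6 11 13 5)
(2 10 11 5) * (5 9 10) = (2 5)(9 10 11) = [0, 1, 5, 3, 4, 2, 6, 7, 8, 10, 11, 9]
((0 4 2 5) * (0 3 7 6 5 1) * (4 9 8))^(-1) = (0 1 2 4 8 9)(3 5 6 7)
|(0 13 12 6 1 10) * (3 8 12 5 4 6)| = |(0 13 5 4 6 1 10)(3 8 12)| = 21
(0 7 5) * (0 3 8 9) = (0 7 5 3 8 9) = [7, 1, 2, 8, 4, 3, 6, 5, 9, 0]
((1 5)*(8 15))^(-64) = ((1 5)(8 15))^(-64) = (15)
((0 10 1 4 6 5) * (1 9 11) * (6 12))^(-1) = (0 5 6 12 4 1 11 9 10)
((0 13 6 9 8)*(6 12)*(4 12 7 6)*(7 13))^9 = (13)(0 8 9 6 7)(4 12)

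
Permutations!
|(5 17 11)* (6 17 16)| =5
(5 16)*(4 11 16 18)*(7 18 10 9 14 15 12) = (4 11 16 5 10 9 14 15 12 7 18) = [0, 1, 2, 3, 11, 10, 6, 18, 8, 14, 9, 16, 7, 13, 15, 12, 5, 17, 4]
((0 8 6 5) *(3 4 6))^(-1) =(0 5 6 4 3 8)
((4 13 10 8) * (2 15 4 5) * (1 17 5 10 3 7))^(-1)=((1 17 5 2 15 4 13 3 7)(8 10))^(-1)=(1 7 3 13 4 15 2 5 17)(8 10)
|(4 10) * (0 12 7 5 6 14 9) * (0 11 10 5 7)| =14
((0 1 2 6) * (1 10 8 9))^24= (0 9 6 8 2 10 1)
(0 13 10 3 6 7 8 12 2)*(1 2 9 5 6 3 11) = [13, 2, 0, 3, 4, 6, 7, 8, 12, 5, 11, 1, 9, 10] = (0 13 10 11 1 2)(5 6 7 8 12 9)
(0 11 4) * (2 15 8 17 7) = [11, 1, 15, 3, 0, 5, 6, 2, 17, 9, 10, 4, 12, 13, 14, 8, 16, 7] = (0 11 4)(2 15 8 17 7)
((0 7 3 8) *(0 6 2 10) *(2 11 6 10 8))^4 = ((0 7 3 2 8 10)(6 11))^4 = (11)(0 8 3)(2 7 10)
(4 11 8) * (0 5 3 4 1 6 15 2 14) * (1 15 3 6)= [5, 1, 14, 4, 11, 6, 3, 7, 15, 9, 10, 8, 12, 13, 0, 2]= (0 5 6 3 4 11 8 15 2 14)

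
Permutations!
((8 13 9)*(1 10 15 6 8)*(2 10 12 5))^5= (1 15)(2 13)(5 8)(6 12)(9 10)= ((1 12 5 2 10 15 6 8 13 9))^5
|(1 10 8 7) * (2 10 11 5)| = |(1 11 5 2 10 8 7)| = 7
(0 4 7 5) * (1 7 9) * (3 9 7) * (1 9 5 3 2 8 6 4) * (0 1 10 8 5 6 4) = (0 10 8 4 7 3 6)(1 2 5) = [10, 2, 5, 6, 7, 1, 0, 3, 4, 9, 8]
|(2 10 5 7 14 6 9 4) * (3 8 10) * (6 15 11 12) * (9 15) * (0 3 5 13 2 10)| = 24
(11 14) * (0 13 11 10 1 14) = (0 13 11)(1 14 10) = [13, 14, 2, 3, 4, 5, 6, 7, 8, 9, 1, 0, 12, 11, 10]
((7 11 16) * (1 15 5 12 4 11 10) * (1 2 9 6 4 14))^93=(1 12 15 14 5)(2 16 6 10 11 9 7 4)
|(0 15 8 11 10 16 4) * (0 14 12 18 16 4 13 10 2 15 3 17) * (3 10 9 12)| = |(0 10 4 14 3 17)(2 15 8 11)(9 12 18 16 13)| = 60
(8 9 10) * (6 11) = (6 11)(8 9 10) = [0, 1, 2, 3, 4, 5, 11, 7, 9, 10, 8, 6]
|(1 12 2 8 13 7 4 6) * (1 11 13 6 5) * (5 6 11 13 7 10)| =11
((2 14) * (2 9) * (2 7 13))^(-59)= (2 14 9 7 13)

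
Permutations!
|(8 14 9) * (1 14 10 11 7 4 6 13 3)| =|(1 14 9 8 10 11 7 4 6 13 3)| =11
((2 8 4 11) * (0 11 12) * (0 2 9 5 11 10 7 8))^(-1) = (0 2 12 4 8 7 10)(5 9 11)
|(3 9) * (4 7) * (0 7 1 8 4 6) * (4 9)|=15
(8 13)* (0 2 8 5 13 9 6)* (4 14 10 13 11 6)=[2, 1, 8, 3, 14, 11, 0, 7, 9, 4, 13, 6, 12, 5, 10]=(0 2 8 9 4 14 10 13 5 11 6)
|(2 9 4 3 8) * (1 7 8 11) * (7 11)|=|(1 11)(2 9 4 3 7 8)|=6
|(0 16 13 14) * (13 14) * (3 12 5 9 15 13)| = 6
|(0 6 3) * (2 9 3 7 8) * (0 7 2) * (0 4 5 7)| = |(0 6 2 9 3)(4 5 7 8)| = 20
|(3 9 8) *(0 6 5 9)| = 6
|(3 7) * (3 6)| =3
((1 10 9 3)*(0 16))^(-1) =(0 16)(1 3 9 10)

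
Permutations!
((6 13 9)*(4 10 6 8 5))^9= ((4 10 6 13 9 8 5))^9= (4 6 9 5 10 13 8)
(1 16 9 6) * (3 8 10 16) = [0, 3, 2, 8, 4, 5, 1, 7, 10, 6, 16, 11, 12, 13, 14, 15, 9] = (1 3 8 10 16 9 6)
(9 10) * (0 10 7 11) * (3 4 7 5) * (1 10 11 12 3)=[11, 10, 2, 4, 7, 1, 6, 12, 8, 5, 9, 0, 3]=(0 11)(1 10 9 5)(3 4 7 12)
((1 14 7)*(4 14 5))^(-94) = ((1 5 4 14 7))^(-94) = (1 5 4 14 7)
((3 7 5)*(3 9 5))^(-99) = (3 7)(5 9)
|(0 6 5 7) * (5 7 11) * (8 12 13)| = 6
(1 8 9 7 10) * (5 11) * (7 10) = (1 8 9 10)(5 11) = [0, 8, 2, 3, 4, 11, 6, 7, 9, 10, 1, 5]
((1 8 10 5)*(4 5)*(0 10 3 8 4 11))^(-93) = ((0 10 11)(1 4 5)(3 8))^(-93) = (11)(3 8)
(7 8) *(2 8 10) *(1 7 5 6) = (1 7 10 2 8 5 6) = [0, 7, 8, 3, 4, 6, 1, 10, 5, 9, 2]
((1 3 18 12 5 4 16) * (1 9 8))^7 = ((1 3 18 12 5 4 16 9 8))^7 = (1 9 4 12 3 8 16 5 18)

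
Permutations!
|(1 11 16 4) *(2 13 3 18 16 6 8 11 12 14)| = 9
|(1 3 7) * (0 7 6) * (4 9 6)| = |(0 7 1 3 4 9 6)| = 7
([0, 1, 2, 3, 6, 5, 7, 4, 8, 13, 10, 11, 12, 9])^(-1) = [0, 1, 2, 3, 7, 5, 4, 6, 8, 13, 10, 11, 12, 9]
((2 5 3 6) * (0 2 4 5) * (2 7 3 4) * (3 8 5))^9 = (0 7 8 5 4 3 6 2)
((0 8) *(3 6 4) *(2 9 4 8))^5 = ((0 2 9 4 3 6 8))^5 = (0 6 4 2 8 3 9)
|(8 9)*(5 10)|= |(5 10)(8 9)|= 2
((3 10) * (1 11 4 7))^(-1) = ((1 11 4 7)(3 10))^(-1) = (1 7 4 11)(3 10)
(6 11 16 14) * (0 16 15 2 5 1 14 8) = (0 16 8)(1 14 6 11 15 2 5) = [16, 14, 5, 3, 4, 1, 11, 7, 0, 9, 10, 15, 12, 13, 6, 2, 8]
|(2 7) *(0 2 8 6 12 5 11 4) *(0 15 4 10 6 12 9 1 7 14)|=18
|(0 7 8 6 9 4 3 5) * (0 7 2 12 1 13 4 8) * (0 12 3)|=9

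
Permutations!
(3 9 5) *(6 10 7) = (3 9 5)(6 10 7) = [0, 1, 2, 9, 4, 3, 10, 6, 8, 5, 7]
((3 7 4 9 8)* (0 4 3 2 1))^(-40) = (0 9 2)(1 4 8)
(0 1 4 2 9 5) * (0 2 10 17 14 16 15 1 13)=(0 13)(1 4 10 17 14 16 15)(2 9 5)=[13, 4, 9, 3, 10, 2, 6, 7, 8, 5, 17, 11, 12, 0, 16, 1, 15, 14]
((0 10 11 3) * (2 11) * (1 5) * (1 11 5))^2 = ((0 10 2 5 11 3))^2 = (0 2 11)(3 10 5)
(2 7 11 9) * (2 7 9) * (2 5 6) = [0, 1, 9, 3, 4, 6, 2, 11, 8, 7, 10, 5] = (2 9 7 11 5 6)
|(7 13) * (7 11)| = |(7 13 11)| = 3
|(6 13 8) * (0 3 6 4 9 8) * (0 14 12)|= |(0 3 6 13 14 12)(4 9 8)|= 6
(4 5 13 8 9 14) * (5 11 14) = (4 11 14)(5 13 8 9) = [0, 1, 2, 3, 11, 13, 6, 7, 9, 5, 10, 14, 12, 8, 4]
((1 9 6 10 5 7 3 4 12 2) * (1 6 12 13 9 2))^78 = (1 2 6 10 5 7 3 4 13 9 12)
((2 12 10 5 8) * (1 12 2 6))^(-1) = ((1 12 10 5 8 6))^(-1) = (1 6 8 5 10 12)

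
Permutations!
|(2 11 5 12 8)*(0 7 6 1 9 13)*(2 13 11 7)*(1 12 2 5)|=|(0 5 2 7 6 12 8 13)(1 9 11)|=24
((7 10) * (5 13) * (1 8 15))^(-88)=((1 8 15)(5 13)(7 10))^(-88)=(1 15 8)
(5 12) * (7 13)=(5 12)(7 13)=[0, 1, 2, 3, 4, 12, 6, 13, 8, 9, 10, 11, 5, 7]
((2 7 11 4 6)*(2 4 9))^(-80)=(11)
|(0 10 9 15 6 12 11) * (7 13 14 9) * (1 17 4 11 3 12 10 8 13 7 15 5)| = |(0 8 13 14 9 5 1 17 4 11)(3 12)(6 10 15)| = 30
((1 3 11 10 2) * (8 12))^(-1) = ((1 3 11 10 2)(8 12))^(-1) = (1 2 10 11 3)(8 12)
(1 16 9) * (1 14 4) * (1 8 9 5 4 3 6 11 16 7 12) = (1 7 12)(3 6 11 16 5 4 8 9 14) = [0, 7, 2, 6, 8, 4, 11, 12, 9, 14, 10, 16, 1, 13, 3, 15, 5]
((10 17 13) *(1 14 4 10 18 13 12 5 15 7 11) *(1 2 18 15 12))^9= ((1 14 4 10 17)(2 18 13 15 7 11)(5 12))^9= (1 17 10 4 14)(2 15)(5 12)(7 18)(11 13)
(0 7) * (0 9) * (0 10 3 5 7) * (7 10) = (3 5 10)(7 9) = [0, 1, 2, 5, 4, 10, 6, 9, 8, 7, 3]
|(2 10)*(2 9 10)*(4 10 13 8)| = |(4 10 9 13 8)| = 5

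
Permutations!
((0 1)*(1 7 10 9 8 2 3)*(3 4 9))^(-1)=(0 1 3 10 7)(2 8 9 4)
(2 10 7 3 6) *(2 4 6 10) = (3 10 7)(4 6) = [0, 1, 2, 10, 6, 5, 4, 3, 8, 9, 7]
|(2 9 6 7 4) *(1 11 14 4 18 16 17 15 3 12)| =14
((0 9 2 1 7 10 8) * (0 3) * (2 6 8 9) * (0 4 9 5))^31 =((0 2 1 7 10 5)(3 4 9 6 8))^31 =(0 2 1 7 10 5)(3 4 9 6 8)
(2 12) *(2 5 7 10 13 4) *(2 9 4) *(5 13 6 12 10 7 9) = (2 10 6 12 13)(4 5 9) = [0, 1, 10, 3, 5, 9, 12, 7, 8, 4, 6, 11, 13, 2]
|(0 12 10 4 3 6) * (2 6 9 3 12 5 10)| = 14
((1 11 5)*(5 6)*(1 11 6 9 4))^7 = (1 6 5 11 9 4) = ((1 6 5 11 9 4))^7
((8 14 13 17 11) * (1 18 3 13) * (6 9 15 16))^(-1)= ((1 18 3 13 17 11 8 14)(6 9 15 16))^(-1)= (1 14 8 11 17 13 3 18)(6 16 15 9)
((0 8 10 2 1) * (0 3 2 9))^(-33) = (0 9 10 8)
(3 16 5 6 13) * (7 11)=(3 16 5 6 13)(7 11)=[0, 1, 2, 16, 4, 6, 13, 11, 8, 9, 10, 7, 12, 3, 14, 15, 5]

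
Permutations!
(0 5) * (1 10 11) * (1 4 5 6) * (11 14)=(0 6 1 10 14 11 4 5)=[6, 10, 2, 3, 5, 0, 1, 7, 8, 9, 14, 4, 12, 13, 11]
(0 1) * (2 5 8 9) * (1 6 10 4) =(0 6 10 4 1)(2 5 8 9) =[6, 0, 5, 3, 1, 8, 10, 7, 9, 2, 4]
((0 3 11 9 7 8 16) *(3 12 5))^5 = (0 9 12 7 5 8 3 16 11)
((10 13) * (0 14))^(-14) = ((0 14)(10 13))^(-14) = (14)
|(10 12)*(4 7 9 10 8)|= 6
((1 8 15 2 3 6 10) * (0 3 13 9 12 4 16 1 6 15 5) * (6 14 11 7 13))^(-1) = (0 5 8 1 16 4 12 9 13 7 11 14 10 6 2 15 3)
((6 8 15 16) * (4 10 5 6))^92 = (4 10 5 6 8 15 16)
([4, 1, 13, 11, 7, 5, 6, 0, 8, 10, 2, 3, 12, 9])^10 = [4, 1, 9, 3, 7, 5, 6, 0, 8, 2, 13, 11, 12, 10]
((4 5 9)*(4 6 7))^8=(4 6 5 7 9)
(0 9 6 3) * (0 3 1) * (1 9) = [1, 0, 2, 3, 4, 5, 9, 7, 8, 6] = (0 1)(6 9)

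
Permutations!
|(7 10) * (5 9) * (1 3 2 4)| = 4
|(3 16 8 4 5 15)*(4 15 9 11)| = |(3 16 8 15)(4 5 9 11)| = 4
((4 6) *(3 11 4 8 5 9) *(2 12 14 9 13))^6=(2 4 12 6 14 8 9 5 3 13 11)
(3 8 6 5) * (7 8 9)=(3 9 7 8 6 5)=[0, 1, 2, 9, 4, 3, 5, 8, 6, 7]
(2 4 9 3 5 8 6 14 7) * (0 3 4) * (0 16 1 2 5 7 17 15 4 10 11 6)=(0 3 7 5 8)(1 2 16)(4 9 10 11 6 14 17 15)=[3, 2, 16, 7, 9, 8, 14, 5, 0, 10, 11, 6, 12, 13, 17, 4, 1, 15]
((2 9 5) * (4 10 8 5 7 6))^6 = (2 8 4 7)(5 10 6 9)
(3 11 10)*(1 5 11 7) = (1 5 11 10 3 7) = [0, 5, 2, 7, 4, 11, 6, 1, 8, 9, 3, 10]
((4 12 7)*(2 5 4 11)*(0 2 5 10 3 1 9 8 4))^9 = (0 7 8 3)(1 2 11 4)(5 12 9 10)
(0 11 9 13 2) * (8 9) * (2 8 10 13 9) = [11, 1, 0, 3, 4, 5, 6, 7, 2, 9, 13, 10, 12, 8] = (0 11 10 13 8 2)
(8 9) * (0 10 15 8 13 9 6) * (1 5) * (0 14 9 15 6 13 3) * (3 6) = (0 10 3)(1 5)(6 14 9)(8 13 15) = [10, 5, 2, 0, 4, 1, 14, 7, 13, 6, 3, 11, 12, 15, 9, 8]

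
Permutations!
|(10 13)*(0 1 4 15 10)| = 6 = |(0 1 4 15 10 13)|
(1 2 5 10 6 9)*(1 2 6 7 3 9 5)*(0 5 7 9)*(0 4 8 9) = [5, 6, 1, 4, 8, 10, 7, 3, 9, 2, 0] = (0 5 10)(1 6 7 3 4 8 9 2)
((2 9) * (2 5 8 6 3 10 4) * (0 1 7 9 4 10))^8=((10)(0 1 7 9 5 8 6 3)(2 4))^8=(10)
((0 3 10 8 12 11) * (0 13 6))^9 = (0 3 10 8 12 11 13 6)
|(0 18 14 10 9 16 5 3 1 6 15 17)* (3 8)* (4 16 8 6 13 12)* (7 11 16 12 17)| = |(0 18 14 10 9 8 3 1 13 17)(4 12)(5 6 15 7 11 16)| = 30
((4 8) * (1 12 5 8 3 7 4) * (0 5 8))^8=(1 8 12)(3 4 7)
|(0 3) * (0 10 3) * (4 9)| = |(3 10)(4 9)| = 2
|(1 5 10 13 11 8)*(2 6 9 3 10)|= |(1 5 2 6 9 3 10 13 11 8)|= 10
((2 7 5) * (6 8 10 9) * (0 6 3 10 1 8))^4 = (2 7 5)(3 10 9)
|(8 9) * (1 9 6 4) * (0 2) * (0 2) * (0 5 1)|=|(0 5 1 9 8 6 4)|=7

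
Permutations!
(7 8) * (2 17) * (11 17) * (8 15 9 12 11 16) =(2 16 8 7 15 9 12 11 17) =[0, 1, 16, 3, 4, 5, 6, 15, 7, 12, 10, 17, 11, 13, 14, 9, 8, 2]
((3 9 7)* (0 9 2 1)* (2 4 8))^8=((0 9 7 3 4 8 2 1))^8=(9)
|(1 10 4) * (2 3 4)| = 5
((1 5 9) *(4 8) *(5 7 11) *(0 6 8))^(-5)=((0 6 8 4)(1 7 11 5 9))^(-5)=(11)(0 4 8 6)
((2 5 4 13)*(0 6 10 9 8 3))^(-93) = ((0 6 10 9 8 3)(2 5 4 13))^(-93) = (0 9)(2 13 4 5)(3 10)(6 8)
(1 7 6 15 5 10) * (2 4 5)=(1 7 6 15 2 4 5 10)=[0, 7, 4, 3, 5, 10, 15, 6, 8, 9, 1, 11, 12, 13, 14, 2]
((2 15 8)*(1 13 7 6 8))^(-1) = ((1 13 7 6 8 2 15))^(-1) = (1 15 2 8 6 7 13)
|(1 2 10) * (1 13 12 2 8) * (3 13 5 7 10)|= |(1 8)(2 3 13 12)(5 7 10)|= 12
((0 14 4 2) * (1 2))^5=((0 14 4 1 2))^5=(14)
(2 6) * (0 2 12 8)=(0 2 6 12 8)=[2, 1, 6, 3, 4, 5, 12, 7, 0, 9, 10, 11, 8]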